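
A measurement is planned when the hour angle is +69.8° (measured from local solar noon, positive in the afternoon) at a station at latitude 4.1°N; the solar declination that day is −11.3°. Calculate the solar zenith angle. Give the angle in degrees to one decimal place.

cos θ_z = sin(4.1°) sin(-11.3°) + cos(4.1°) cos(-11.3°) cos(69.80°) = -0.0140 + 0.3377 = 0.3237.
θ_z = arccos(0.3237) = 71.11°.

71.1°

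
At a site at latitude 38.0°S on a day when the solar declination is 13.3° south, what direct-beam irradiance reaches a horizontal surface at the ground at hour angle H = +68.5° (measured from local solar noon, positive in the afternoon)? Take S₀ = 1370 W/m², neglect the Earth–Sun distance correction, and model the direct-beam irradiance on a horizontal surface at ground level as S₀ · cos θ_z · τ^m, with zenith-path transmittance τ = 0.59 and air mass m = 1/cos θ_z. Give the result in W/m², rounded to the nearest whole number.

166 W/m²

cos θ_z = sin(-38.0°) sin(-13.3°) + cos(-38.0°) cos(-13.3°) cos(68.50°) = 0.1416 + 0.2811 = 0.4227.
Air mass m = 1/cos θ_z = 1/0.4227 = 2.366; τ^m = 0.59^2.366 = 0.2870.
Surface direct beam = 1370 × 0.4227 × 0.2870 = 166.20 W/m².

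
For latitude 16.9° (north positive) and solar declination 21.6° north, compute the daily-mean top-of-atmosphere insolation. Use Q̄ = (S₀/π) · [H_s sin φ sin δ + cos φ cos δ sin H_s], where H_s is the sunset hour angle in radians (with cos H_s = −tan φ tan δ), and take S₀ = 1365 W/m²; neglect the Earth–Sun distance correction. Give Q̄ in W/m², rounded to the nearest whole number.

−tan φ tan δ = −(0.3038)(0.3959) = -0.1203; H_s = arccos(-0.1203) = 96.91°. In radians, H_s = 1.6914.
H_s sin φ sin δ = 1.6914 × 0.2907 × 0.3681 = 0.1810.
cos φ cos δ sin H_s = 0.9568 × 0.9298 × 0.9927 = 0.8831.
Q̄ = (1365/π) × (0.1810 + 0.8831) = 434.49 × 1.0641 = 462.34 W/m².

462 W/m²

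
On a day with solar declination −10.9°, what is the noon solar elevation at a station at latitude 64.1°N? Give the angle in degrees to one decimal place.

15.0°

At local solar noon the hour angle is zero, so the elevation is 90° − |φ − δ| = 90° − |64.1° − (-10.9°)| = 90° − 75.0° = 15.0°.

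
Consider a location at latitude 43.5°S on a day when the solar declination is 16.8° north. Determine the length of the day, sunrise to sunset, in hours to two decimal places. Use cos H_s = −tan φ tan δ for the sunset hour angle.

9.78 hours

The sunset hour angle satisfies cos H_s = −tan φ tan δ = 0.2865, giving H_s = 73.35°.
Day length = 2 H_s / 15° h⁻¹ = 146.70° / 15 = 9.780 h.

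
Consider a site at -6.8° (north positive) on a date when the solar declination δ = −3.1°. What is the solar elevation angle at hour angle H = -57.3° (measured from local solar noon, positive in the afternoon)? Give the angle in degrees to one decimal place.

32.8°

With φ = -6.8°, δ = -3.1°, H = -57.30°: sin φ sin δ = 0.0064, cos φ cos δ cos H = 0.5357, so cos θ_z = 0.5421.
θ_z = arccos(0.5421) = 57.17°, so the elevation is 90° − 57.17° = 32.83°.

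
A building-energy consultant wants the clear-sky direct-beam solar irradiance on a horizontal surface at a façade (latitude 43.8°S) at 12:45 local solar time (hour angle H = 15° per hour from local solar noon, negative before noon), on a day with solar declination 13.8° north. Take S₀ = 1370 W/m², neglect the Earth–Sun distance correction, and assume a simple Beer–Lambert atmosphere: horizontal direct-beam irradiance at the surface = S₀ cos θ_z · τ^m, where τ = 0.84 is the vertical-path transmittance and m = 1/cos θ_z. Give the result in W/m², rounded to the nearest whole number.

513 W/m²

Hour angle H = 15° × (12.75 − 12) = 11.25°.
With φ = -43.8°, δ = 13.8°, H = 11.25°: sin φ sin δ = -0.1651, cos φ cos δ cos H = 0.6875, so cos θ_z = 0.5224.
Air mass m = 1/cos θ_z = 1/0.5224 = 1.914; τ^m = 0.84^1.914 = 0.7163.
Surface direct beam = 1370 × 0.5224 × 0.7163 = 512.65 W/m².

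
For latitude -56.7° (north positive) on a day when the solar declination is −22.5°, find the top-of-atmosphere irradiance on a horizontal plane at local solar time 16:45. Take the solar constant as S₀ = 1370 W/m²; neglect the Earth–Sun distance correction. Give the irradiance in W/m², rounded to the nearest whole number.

Hour angle H = 15° × (16.75 − 12) = 71.25°.
cos θ_z = sin φ sin δ + cos φ cos δ cos H = (-0.8358)(-0.3827) + (0.5490)(0.9239)(0.3214) = 0.4829.
Top-of-atmosphere irradiance = S₀ cos θ_z = 1370 × 0.4829 = 661.57 W/m².

662 W/m²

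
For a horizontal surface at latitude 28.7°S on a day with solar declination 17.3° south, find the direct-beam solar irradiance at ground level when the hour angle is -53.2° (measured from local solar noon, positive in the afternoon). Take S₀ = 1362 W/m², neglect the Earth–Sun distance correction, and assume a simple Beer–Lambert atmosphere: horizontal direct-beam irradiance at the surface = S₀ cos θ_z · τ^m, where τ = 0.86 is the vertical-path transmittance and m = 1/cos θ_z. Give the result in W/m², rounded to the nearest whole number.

With φ = -28.7°, δ = -17.3°, H = -53.20°: sin φ sin δ = 0.1428, cos φ cos δ cos H = 0.5017, so cos θ_z = 0.6445.
Air mass m = 1/cos θ_z = 1/0.6445 = 1.552; τ^m = 0.86^1.552 = 0.7913.
Surface direct beam = 1362 × 0.6445 × 0.7913 = 694.61 W/m².

695 W/m²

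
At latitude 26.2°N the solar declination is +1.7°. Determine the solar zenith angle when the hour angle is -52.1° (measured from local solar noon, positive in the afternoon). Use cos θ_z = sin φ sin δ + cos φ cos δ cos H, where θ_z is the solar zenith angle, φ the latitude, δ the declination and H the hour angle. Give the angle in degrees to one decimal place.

cos θ_z = sin(26.2°) sin(1.7°) + cos(26.2°) cos(1.7°) cos(-52.10°) = 0.0131 + 0.5509 = 0.5640.
θ_z = arccos(0.5640) = 55.67°.

55.7°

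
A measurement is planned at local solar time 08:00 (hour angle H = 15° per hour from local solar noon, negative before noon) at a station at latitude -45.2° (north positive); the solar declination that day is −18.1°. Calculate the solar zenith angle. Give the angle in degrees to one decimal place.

Hour angle H = 15° × (8 − 12) = -60.00°.
With φ = -45.2°, δ = -18.1°, H = -60.00°: sin φ sin δ = 0.2204, cos φ cos δ cos H = 0.3349, so cos θ_z = 0.5553.
θ_z = arccos(0.5553) = 56.27°.

56.3°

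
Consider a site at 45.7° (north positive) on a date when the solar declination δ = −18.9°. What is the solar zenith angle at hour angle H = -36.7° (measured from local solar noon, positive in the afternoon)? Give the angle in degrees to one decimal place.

72.7°

cos θ_z = sin(45.7°) sin(-18.9°) + cos(45.7°) cos(-18.9°) cos(-36.70°) = -0.2318 + 0.5298 = 0.2980.
θ_z = arccos(0.2980) = 72.66°.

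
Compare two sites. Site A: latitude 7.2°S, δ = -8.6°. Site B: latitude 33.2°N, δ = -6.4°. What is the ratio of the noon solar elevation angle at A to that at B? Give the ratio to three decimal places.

A: 90° − |-7.2 − (-8.6)| = 88.60°.
B: 90° − |33.2 − (-6.4)| = 50.40°.
Ratio A/B = 88.6000 / 50.4000 = 1.7579.

1.758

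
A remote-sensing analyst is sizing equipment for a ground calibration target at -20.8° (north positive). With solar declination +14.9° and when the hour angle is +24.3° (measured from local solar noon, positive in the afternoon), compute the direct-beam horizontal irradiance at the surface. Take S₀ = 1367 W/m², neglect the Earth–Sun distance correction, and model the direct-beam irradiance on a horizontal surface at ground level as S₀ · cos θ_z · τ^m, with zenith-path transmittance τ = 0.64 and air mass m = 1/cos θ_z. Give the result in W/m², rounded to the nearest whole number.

544 W/m²

With φ = -20.8°, δ = 14.9°, H = 24.30°: sin φ sin δ = -0.0913, cos φ cos δ cos H = 0.8234, so cos θ_z = 0.7321.
Air mass m = 1/cos θ_z = 1/0.7321 = 1.366; τ^m = 0.64^1.366 = 0.5436.
Surface direct beam = 1367 × 0.7321 × 0.5436 = 544.02 W/m².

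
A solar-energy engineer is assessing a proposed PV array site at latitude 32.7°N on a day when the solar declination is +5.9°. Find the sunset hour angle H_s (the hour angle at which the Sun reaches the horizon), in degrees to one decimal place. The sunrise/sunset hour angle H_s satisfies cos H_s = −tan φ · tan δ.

The sunset hour angle satisfies cos H_s = −tan φ tan δ = -0.0663, giving H_s = 93.80°.

93.8°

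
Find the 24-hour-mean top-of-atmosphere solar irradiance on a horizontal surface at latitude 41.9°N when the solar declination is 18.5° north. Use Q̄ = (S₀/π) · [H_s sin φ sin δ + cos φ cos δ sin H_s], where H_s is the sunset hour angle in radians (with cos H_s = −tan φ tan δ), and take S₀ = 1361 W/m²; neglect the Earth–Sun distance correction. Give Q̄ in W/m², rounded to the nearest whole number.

cos H_s = −tan(41.9°) · tan(18.5°) = -0.3002, so H_s = arccos(-0.3002) = 107.47°. In radians, H_s = 1.8757.
H_s sin φ sin δ = 1.8757 × 0.6678 × 0.3173 = 0.3974.
cos φ cos δ sin H_s = 0.7443 × 0.9483 × 0.9539 = 0.6733.
Q̄ = (1361/π) × (0.3974 + 0.6733) = 433.22 × 1.0707 = 463.85 W/m².

464 W/m²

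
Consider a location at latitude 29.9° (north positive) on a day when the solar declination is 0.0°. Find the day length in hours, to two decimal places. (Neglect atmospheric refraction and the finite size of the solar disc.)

−tan φ tan δ = −(0.5750)(0.0000) = 0.0000; H_s = arccos(0.0000) = 90.00°.
Day length = 2 H_s / 15° h⁻¹ = 180.00° / 15 = 12.000 h.

12.00 hours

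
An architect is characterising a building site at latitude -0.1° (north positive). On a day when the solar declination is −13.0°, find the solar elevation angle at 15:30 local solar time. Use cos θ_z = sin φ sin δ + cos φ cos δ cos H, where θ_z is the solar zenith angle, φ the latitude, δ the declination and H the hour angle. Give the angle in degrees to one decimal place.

Hour angle H = 15° × (15.5 − 12) = 52.50°.
cos θ_z = sin φ sin δ + cos φ cos δ cos H = (-0.0017)(-0.2250) + (1.0000)(0.9744)(0.6088) = 0.5936.
θ_z = arccos(0.5936) = 53.59°, so the elevation is 90° − 53.59° = 36.41°.

36.4°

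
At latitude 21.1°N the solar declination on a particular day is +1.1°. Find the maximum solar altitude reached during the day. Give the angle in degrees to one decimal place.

At local solar noon the hour angle is zero, so the elevation is 90° − |φ − δ| = 90° − |21.1° − (1.1°)| = 90° − 20.0° = 70.0°.

70.0°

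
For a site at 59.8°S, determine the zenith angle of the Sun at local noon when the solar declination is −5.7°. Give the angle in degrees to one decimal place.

At local solar noon the hour angle is zero, so the zenith angle is |φ − δ| = |-59.8° − (-5.7°)| = 54.1°.

54.1°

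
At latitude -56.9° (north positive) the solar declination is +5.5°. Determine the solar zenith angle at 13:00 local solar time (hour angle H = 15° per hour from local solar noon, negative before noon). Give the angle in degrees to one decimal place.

Hour angle H = 15° × (13 − 12) = 15.00°.
cos θ_z = sin φ sin δ + cos φ cos δ cos H = (-0.8377)(0.0958) + (0.5461)(0.9954)(0.9659) = 0.4448.
θ_z = arccos(0.4448) = 63.59°.

63.6°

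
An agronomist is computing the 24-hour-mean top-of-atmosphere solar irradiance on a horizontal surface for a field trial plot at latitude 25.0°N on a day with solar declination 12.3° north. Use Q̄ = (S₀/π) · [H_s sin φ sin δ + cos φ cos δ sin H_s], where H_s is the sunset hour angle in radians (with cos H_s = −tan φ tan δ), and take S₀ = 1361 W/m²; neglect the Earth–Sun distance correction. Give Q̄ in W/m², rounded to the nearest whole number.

447 W/m²

cos H_s = −tan(25.0°) · tan(12.3°) = -0.1017, so H_s = arccos(-0.1017) = 95.84°. In radians, H_s = 1.6727.
H_s sin φ sin δ = 1.6727 × 0.4226 × 0.2130 = 0.1506.
cos φ cos δ sin H_s = 0.9063 × 0.9770 × 0.9948 = 0.8809.
Q̄ = (1361/π) × (0.1506 + 0.8809) = 433.22 × 1.0315 = 446.87 W/m².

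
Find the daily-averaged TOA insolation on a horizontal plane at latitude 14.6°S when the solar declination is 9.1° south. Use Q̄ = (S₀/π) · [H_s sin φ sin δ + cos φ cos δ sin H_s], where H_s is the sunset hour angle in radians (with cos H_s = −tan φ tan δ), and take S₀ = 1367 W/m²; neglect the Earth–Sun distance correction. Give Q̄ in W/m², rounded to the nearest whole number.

443 W/m²

−tan φ tan δ = −(-0.2605)(-0.1602) = -0.0417; H_s = arccos(-0.0417) = 92.39°. In radians, H_s = 1.6125.
H_s sin φ sin δ = 1.6125 × -0.2521 × -0.1582 = 0.0643.
cos φ cos δ sin H_s = 0.9677 × 0.9874 × 0.9991 = 0.9546.
Q̄ = (1367/π) × (0.0643 + 0.9546) = 435.13 × 1.0189 = 443.35 W/m².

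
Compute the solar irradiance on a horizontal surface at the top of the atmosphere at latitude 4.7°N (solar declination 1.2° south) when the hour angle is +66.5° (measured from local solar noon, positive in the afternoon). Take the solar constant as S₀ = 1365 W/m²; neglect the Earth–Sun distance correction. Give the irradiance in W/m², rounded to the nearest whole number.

540 W/m²

cos θ_z = sin φ sin δ + cos φ cos δ cos H = (0.0819)(-0.0209) + (0.9966)(0.9998)(0.3987) = 0.3956.
Top-of-atmosphere irradiance = S₀ cos θ_z = 1365 × 0.3956 = 539.99 W/m².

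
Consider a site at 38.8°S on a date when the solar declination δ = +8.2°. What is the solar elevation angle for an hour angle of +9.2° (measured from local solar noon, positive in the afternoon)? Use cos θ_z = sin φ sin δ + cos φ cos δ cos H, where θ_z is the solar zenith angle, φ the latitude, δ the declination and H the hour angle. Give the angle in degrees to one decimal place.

cos θ_z = sin(-38.8°) sin(8.2°) + cos(-38.8°) cos(8.2°) cos(9.20°) = -0.0894 + 0.7614 = 0.6720.
θ_z = arccos(0.6720) = 47.78°, so the elevation is 90° − 47.78° = 42.22°.

42.2°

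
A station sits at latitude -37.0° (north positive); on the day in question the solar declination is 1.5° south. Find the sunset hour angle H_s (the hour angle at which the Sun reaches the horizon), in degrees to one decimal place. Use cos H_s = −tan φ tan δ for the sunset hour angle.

−tan φ tan δ = −(-0.7536)(-0.0262) = -0.0197; H_s = arccos(-0.0197) = 91.13°.

91.1°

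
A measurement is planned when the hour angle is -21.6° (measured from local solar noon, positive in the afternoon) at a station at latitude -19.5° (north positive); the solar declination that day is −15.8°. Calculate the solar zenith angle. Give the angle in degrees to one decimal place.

20.9°

cos θ_z = sin(-19.5°) sin(-15.8°) + cos(-19.5°) cos(-15.8°) cos(-21.60°) = 0.0909 + 0.8433 = 0.9342.
θ_z = arccos(0.9342) = 20.90°.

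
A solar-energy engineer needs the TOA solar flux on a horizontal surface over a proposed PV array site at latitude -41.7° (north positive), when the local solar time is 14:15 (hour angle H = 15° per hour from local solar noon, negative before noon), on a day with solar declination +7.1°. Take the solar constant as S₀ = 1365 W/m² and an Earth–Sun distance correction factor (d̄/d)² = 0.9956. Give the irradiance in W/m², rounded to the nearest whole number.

Hour angle H = 15° × (14.25 − 12) = 33.75°.
With φ = -41.7°, δ = 7.1°, H = 33.75°: sin φ sin δ = -0.0822, cos φ cos δ cos H = 0.6160, so cos θ_z = 0.5338.
Top-of-atmosphere irradiance = S₀ (d̄/d)² cos θ_z = 1365 × 0.9956 × 0.5338 = 725.43 W/m².

725 W/m²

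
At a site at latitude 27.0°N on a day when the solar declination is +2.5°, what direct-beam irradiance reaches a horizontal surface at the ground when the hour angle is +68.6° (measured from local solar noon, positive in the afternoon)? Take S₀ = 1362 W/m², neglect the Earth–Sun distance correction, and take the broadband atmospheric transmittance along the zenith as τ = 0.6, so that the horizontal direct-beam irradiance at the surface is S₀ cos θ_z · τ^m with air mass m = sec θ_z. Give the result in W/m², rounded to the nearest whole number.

107 W/m²

With φ = 27.0°, δ = 2.5°, H = 68.60°: sin φ sin δ = 0.0198, cos φ cos δ cos H = 0.3248, so cos θ_z = 0.3446.
Air mass m = 1/cos θ_z = 1/0.3446 = 2.902; τ^m = 0.6^2.902 = 0.2271.
Surface direct beam = 1362 × 0.3446 × 0.2271 = 106.59 W/m².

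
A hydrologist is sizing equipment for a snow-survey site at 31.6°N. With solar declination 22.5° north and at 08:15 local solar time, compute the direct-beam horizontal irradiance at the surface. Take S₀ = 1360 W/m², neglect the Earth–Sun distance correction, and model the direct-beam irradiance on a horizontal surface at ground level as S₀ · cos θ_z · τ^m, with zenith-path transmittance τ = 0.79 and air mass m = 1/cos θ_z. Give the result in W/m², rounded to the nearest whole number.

599 W/m²

Hour angle H = 15° × (8.25 − 12) = -56.25°.
With φ = 31.6°, δ = 22.5°, H = -56.25°: sin φ sin δ = 0.2005, cos φ cos δ cos H = 0.4372, so cos θ_z = 0.6377.
Air mass m = 1/cos θ_z = 1/0.6377 = 1.568; τ^m = 0.79^1.568 = 0.6910.
Surface direct beam = 1360 × 0.6377 × 0.6910 = 599.28 W/m².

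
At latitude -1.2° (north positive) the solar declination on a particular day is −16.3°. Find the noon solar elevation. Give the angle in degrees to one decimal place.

At local solar noon the hour angle is zero, so the elevation is 90° − |φ − δ| = 90° − |-1.2° − (-16.3°)| = 90° − 15.1° = 74.9°.

74.9°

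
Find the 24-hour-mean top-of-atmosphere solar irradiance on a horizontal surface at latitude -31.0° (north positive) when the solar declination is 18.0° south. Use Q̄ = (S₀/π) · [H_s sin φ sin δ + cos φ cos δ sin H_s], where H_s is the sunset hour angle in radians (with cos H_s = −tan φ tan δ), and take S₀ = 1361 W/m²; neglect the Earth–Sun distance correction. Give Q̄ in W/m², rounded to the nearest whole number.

468 W/m²

−tan φ tan δ = −(-0.6009)(-0.3249) = -0.1952; H_s = arccos(-0.1952) = 101.26°. In radians, H_s = 1.7673.
H_s sin φ sin δ = 1.7673 × -0.5150 × -0.3090 = 0.2812.
cos φ cos δ sin H_s = 0.8572 × 0.9511 × 0.9808 = 0.7996.
Q̄ = (1361/π) × (0.2812 + 0.7996) = 433.22 × 1.0808 = 468.22 W/m².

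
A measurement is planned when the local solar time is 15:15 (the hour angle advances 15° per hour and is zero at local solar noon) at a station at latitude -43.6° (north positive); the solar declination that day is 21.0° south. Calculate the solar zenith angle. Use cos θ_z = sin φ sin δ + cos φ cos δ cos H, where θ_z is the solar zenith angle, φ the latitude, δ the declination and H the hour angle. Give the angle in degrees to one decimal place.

46.1°

Hour angle H = 15° × (15.25 − 12) = 48.75°.
cos θ_z = sin φ sin δ + cos φ cos δ cos H = (-0.6896)(-0.3584) + (0.7242)(0.9336)(0.6593) = 0.6929.
θ_z = arccos(0.6929) = 46.14°.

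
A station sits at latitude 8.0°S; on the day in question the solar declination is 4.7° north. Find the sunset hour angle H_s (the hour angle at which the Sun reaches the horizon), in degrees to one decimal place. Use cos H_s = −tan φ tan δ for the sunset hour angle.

89.3°

cos H_s = −tan(-8.0°) · tan(4.7°) = 0.0116, so H_s = arccos(0.0116) = 89.34°.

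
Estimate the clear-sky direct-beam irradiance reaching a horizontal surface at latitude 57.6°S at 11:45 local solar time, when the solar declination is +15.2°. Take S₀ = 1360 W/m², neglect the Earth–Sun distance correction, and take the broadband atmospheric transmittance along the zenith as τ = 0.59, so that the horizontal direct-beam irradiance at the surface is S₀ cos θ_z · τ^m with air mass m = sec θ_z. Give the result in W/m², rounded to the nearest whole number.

67 W/m²

Hour angle H = 15° × (11.75 − 12) = -3.75°.
With φ = -57.6°, δ = 15.2°, H = -3.75°: sin φ sin δ = -0.2214, cos φ cos δ cos H = 0.5160, so cos θ_z = 0.2946.
Air mass m = 1/cos θ_z = 1/0.2946 = 3.394; τ^m = 0.59^3.394 = 0.1668.
Surface direct beam = 1360 × 0.2946 × 0.1668 = 66.83 W/m².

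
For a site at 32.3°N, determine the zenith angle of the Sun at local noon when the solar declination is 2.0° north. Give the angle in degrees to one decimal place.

At local solar noon the hour angle is zero, so the zenith angle is |φ − δ| = |32.3° − (2.0°)| = 30.3°.

30.3°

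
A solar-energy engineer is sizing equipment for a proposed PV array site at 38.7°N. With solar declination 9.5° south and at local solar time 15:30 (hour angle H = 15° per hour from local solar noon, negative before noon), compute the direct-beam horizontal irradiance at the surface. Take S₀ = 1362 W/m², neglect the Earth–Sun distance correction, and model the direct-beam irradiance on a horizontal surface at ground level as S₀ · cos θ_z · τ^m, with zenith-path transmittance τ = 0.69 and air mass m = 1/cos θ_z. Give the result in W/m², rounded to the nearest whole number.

180 W/m²

Hour angle H = 15° × (15.5 − 12) = 52.50°.
cos θ_z = sin φ sin δ + cos φ cos δ cos H = (0.6252)(-0.1650) + (0.7804)(0.9863)(0.6088) = 0.3654.
Air mass m = 1/cos θ_z = 1/0.3654 = 2.737; τ^m = 0.69^2.737 = 0.3622.
Surface direct beam = 1362 × 0.3654 × 0.3622 = 180.26 W/m².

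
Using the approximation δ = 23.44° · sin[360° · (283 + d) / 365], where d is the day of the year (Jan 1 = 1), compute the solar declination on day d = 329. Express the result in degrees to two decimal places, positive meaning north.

360 × (283 + 329) / 365 = 603.616°; sin(603.616°) = -0.8958.
δ = 23.44 × -0.8958 = -20.998° ≈ -21.00°.

-21.00°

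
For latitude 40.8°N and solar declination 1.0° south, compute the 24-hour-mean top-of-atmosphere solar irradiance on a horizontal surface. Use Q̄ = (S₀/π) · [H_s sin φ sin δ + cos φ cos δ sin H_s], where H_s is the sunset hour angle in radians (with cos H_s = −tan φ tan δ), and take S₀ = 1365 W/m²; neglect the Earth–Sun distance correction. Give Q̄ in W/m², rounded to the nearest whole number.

321 W/m²

−tan φ tan δ = −(0.8632)(-0.0175) = 0.0151; H_s = arccos(0.0151) = 89.13°. In radians, H_s = 1.5556.
H_s sin φ sin δ = 1.5556 × 0.6534 × -0.0175 = -0.0178.
cos φ cos δ sin H_s = 0.7570 × 0.9998 × 0.9999 = 0.7568.
Q̄ = (1365/π) × (-0.0178 + 0.7568) = 434.49 × 0.7390 = 321.09 W/m².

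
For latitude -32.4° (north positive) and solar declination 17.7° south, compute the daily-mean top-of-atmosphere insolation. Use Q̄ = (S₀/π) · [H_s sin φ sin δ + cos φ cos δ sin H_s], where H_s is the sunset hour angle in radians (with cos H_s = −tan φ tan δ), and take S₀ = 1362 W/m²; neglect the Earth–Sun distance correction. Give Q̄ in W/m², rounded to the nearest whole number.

The sunset hour angle satisfies cos H_s = −tan φ tan δ = -0.2025, giving H_s = 101.68°. In radians, H_s = 1.7747.
H_s sin φ sin δ = 1.7747 × -0.5358 × -0.3040 = 0.2891.
cos φ cos δ sin H_s = 0.8443 × 0.9527 × 0.9793 = 0.7877.
Q̄ = (1362/π) × (0.2891 + 0.7877) = 433.54 × 1.0768 = 466.84 W/m².

467 W/m²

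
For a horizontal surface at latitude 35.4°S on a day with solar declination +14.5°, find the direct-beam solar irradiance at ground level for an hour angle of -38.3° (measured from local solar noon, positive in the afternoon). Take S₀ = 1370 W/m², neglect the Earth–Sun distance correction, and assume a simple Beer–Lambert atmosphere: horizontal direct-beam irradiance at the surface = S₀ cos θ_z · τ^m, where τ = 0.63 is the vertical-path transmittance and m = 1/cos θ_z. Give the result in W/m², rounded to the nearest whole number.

245 W/m²

cos θ_z = sin(-35.4°) sin(14.5°) + cos(-35.4°) cos(14.5°) cos(-38.30°) = -0.1450 + 0.6193 = 0.4743.
Air mass m = 1/cos θ_z = 1/0.4743 = 2.108; τ^m = 0.63^2.108 = 0.3776.
Surface direct beam = 1370 × 0.4743 × 0.3776 = 245.36 W/m².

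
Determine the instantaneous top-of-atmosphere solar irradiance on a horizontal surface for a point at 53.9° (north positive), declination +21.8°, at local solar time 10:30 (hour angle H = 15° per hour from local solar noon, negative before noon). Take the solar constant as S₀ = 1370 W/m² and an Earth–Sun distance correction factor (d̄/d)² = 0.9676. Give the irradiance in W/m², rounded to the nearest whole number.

1068 W/m²

Hour angle H = 15° × (10.5 − 12) = -22.50°.
cos θ_z = sin φ sin δ + cos φ cos δ cos H = (0.8080)(0.3714) + (0.5892)(0.9285)(0.9239) = 0.8055.
Top-of-atmosphere irradiance = S₀ (d̄/d)² cos θ_z = 1370 × 0.9676 × 0.8055 = 1067.78 W/m².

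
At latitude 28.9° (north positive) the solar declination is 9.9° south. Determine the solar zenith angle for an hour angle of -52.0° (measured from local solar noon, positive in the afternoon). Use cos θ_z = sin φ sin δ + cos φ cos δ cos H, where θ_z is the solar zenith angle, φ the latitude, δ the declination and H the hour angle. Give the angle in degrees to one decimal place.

cos θ_z = sin φ sin δ + cos φ cos δ cos H = (0.4833)(-0.1719) + (0.8755)(0.9851)(0.6157) = 0.4479.
θ_z = arccos(0.4479) = 63.39°.

63.4°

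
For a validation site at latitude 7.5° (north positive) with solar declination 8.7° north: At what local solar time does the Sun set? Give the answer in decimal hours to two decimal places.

18.08 h

−tan φ tan δ = −(0.1317)(0.1530) = -0.0202; H_s = arccos(-0.0202) = 91.16°.
Sunset is at 12 + H_s/15 = 12 + 6.077 = 18.077 h local solar time.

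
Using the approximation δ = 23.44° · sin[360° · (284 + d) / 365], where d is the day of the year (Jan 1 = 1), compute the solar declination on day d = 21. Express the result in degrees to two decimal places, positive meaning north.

360 × (284 + 21) / 365 = 300.822°; sin(300.822°) = -0.8588.
δ = 23.44 × -0.8588 = -20.130° ≈ -20.13°.

-20.13°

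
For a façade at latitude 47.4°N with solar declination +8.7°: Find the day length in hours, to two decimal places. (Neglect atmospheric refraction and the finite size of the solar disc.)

−tan φ tan δ = −(1.0875)(0.1530) = -0.1664; H_s = arccos(-0.1664) = 99.58°.
Day length = 2 H_s / 15° h⁻¹ = 199.16° / 15 = 13.277 h.

13.28 hours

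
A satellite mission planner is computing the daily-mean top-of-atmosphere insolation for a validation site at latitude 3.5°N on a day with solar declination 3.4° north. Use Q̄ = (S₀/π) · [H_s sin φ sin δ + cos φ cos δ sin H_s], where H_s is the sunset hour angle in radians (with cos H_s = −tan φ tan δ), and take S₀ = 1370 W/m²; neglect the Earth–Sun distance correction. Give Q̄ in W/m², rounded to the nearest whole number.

cos H_s = −tan(3.5°) · tan(3.4°) = -0.0036, so H_s = arccos(-0.0036) = 90.21°. In radians, H_s = 1.5745.
H_s sin φ sin δ = 1.5745 × 0.0610 × 0.0593 = 0.0057.
cos φ cos δ sin H_s = 0.9981 × 0.9982 × 1.0000 = 0.9963.
Q̄ = (1370/π) × (0.0057 + 0.9963) = 436.08 × 1.0020 = 436.95 W/m².

437 W/m²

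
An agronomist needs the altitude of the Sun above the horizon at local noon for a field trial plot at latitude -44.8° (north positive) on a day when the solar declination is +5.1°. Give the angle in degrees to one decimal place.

At local solar noon the hour angle is zero, so the elevation is 90° − |φ − δ| = 90° − |-44.8° − (5.1°)| = 90° − 49.9° = 40.1°.

40.1°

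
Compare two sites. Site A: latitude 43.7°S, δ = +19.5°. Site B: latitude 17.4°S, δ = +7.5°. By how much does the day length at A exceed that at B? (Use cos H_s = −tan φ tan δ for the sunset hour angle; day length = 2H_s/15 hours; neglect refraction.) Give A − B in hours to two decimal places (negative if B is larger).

A: H_s = arccos(−tan -43.7° · tan 19.5°) = 70.22°, so 2H_s/15 = 9.3627 h.
B: H_s = arccos(−tan -17.4° · tan 7.5°) = 87.64°, so 2H_s/15 = 11.6853 h.
A − B = 9.3627 − 11.6853 = -2.3226 h.

-2.32 h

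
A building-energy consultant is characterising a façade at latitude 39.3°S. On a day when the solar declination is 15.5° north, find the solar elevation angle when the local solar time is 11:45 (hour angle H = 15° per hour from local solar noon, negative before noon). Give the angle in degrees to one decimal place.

Hour angle H = 15° × (11.75 − 12) = -3.75°.
cos θ_z = sin(-39.3°) sin(15.5°) + cos(-39.3°) cos(15.5°) cos(-3.75°) = -0.1693 + 0.7441 = 0.5748.
θ_z = arccos(0.5748) = 54.91°, so the elevation is 90° − 54.91° = 35.09°.

35.1°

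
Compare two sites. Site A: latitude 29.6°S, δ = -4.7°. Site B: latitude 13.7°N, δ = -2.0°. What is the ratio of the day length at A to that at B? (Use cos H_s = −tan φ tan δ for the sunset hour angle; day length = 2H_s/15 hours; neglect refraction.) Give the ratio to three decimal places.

A: H_s = arccos(−tan -29.6° · tan -4.7°) = 92.68°, so 2H_s/15 = 12.3573 h.
B: H_s = arccos(−tan 13.7° · tan -2.0°) = 89.51°, so 2H_s/15 = 11.9347 h.
Ratio A/B = 12.3573 / 11.9347 = 1.0354.

1.035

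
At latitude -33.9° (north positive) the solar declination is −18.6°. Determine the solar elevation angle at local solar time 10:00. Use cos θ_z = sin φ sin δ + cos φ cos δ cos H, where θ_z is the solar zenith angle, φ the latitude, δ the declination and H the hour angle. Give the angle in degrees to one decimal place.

59.2°

Hour angle H = 15° × (10 − 12) = -30.00°.
cos θ_z = sin(-33.9°) sin(-18.6°) + cos(-33.9°) cos(-18.6°) cos(-30.00°) = 0.1779 + 0.6813 = 0.8592.
θ_z = arccos(0.8592) = 30.77°, so the elevation is 90° − 30.77° = 59.23°.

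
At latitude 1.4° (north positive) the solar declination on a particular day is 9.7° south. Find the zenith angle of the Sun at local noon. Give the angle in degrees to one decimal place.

11.1°

At local solar noon the hour angle is zero, so the zenith angle is |φ − δ| = |1.4° − (-9.7°)| = 11.1°.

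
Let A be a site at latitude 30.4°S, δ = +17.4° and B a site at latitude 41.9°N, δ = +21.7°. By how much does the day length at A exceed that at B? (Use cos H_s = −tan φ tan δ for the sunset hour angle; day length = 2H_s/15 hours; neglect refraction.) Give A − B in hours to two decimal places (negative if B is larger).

-4.20 h

A: H_s = arccos(−tan -30.4° · tan 17.4°) = 79.41°, so 2H_s/15 = 10.5880 h.
B: H_s = arccos(−tan 41.9° · tan 21.7°) = 110.92°, so 2H_s/15 = 14.7893 h.
A − B = 10.5880 − 14.7893 = -4.2013 h.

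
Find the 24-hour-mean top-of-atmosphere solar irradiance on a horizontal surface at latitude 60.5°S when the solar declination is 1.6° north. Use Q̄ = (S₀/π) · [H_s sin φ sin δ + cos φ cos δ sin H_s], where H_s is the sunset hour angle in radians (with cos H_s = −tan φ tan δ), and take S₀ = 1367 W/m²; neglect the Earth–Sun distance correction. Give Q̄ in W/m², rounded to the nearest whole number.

The sunset hour angle satisfies cos H_s = −tan φ tan δ = 0.0494, giving H_s = 87.17°. In radians, H_s = 1.5214.
H_s sin φ sin δ = 1.5214 × -0.8704 × 0.0279 = -0.0369.
cos φ cos δ sin H_s = 0.4924 × 0.9996 × 0.9988 = 0.4916.
Q̄ = (1367/π) × (-0.0369 + 0.4916) = 435.13 × 0.4547 = 197.85 W/m².

198 W/m²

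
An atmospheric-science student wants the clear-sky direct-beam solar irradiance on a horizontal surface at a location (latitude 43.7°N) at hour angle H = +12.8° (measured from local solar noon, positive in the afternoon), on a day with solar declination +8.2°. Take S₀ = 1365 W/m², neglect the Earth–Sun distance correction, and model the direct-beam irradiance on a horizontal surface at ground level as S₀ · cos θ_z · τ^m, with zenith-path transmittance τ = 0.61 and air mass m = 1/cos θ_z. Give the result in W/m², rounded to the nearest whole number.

With φ = 43.7°, δ = 8.2°, H = 12.80°: sin φ sin δ = 0.0985, cos φ cos δ cos H = 0.6978, so cos θ_z = 0.7963.
Air mass m = 1/cos θ_z = 1/0.7963 = 1.256; τ^m = 0.61^1.256 = 0.5375.
Surface direct beam = 1365 × 0.7963 × 0.5375 = 584.24 W/m².

584 W/m²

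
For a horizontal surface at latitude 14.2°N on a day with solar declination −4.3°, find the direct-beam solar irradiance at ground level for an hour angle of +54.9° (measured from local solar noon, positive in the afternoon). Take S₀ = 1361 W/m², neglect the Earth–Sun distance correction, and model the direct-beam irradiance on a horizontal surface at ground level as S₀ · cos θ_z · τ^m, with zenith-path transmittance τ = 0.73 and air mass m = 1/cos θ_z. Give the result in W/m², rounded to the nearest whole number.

407 W/m²

cos θ_z = sin(14.2°) sin(-4.3°) + cos(14.2°) cos(-4.3°) cos(54.90°) = -0.0184 + 0.5559 = 0.5375.
Air mass m = 1/cos θ_z = 1/0.5375 = 1.860; τ^m = 0.73^1.860 = 0.5569.
Surface direct beam = 1361 × 0.5375 × 0.5569 = 407.39 W/m².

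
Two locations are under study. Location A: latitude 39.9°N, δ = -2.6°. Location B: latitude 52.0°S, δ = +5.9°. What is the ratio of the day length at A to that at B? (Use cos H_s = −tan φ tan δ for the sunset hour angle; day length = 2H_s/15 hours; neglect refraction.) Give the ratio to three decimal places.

A: H_s = arccos(−tan 39.9° · tan -2.6°) = 87.82°, so 2H_s/15 = 11.7093 h.
B: H_s = arccos(−tan -52.0° · tan 5.9°) = 82.40°, so 2H_s/15 = 10.9867 h.
Ratio A/B = 11.7093 / 10.9867 = 1.0658.

1.066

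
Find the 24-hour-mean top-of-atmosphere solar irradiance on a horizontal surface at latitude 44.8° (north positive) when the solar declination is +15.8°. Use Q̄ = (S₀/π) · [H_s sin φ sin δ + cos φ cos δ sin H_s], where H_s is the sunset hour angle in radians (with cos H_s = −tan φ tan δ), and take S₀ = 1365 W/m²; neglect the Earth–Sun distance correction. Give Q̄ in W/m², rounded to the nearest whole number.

439 W/m²

The sunset hour angle satisfies cos H_s = −tan φ tan δ = -0.2810, giving H_s = 106.32°. In radians, H_s = 1.8556.
H_s sin φ sin δ = 1.8556 × 0.7046 × 0.2723 = 0.3560.
cos φ cos δ sin H_s = 0.7096 × 0.9622 × 0.9597 = 0.6553.
Q̄ = (1365/π) × (0.3560 + 0.6553) = 434.49 × 1.0113 = 439.40 W/m².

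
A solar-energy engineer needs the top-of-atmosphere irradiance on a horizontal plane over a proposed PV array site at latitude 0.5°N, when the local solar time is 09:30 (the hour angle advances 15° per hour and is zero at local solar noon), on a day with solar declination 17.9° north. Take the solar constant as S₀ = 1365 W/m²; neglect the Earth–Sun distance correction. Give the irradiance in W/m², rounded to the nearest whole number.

1034 W/m²

Hour angle H = 15° × (9.5 − 12) = -37.50°.
With φ = 0.5°, δ = 17.9°, H = -37.50°: sin φ sin δ = 0.0027, cos φ cos δ cos H = 0.7549, so cos θ_z = 0.7576.
Top-of-atmosphere irradiance = S₀ cos θ_z = 1365 × 0.7576 = 1034.12 W/m².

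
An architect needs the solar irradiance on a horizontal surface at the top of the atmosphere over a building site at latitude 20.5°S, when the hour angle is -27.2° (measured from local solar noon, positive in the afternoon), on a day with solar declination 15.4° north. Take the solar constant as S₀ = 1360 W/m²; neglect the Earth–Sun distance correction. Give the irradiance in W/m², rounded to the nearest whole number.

966 W/m²

With φ = -20.5°, δ = 15.4°, H = -27.20°: sin φ sin δ = -0.0930, cos φ cos δ cos H = 0.8032, so cos θ_z = 0.7102.
Top-of-atmosphere irradiance = S₀ cos θ_z = 1360 × 0.7102 = 965.87 W/m².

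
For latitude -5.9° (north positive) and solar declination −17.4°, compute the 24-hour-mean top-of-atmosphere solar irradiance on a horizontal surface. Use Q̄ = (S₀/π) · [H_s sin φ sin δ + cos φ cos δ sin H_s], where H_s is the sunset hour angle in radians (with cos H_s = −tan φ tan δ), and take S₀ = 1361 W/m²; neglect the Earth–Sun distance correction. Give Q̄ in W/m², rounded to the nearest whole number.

−tan φ tan δ = −(-0.1033)(-0.3134) = -0.0324; H_s = arccos(-0.0324) = 91.86°. In radians, H_s = 1.6033.
H_s sin φ sin δ = 1.6033 × -0.1028 × -0.2990 = 0.0493.
cos φ cos δ sin H_s = 0.9947 × 0.9542 × 0.9995 = 0.9487.
Q̄ = (1361/π) × (0.0493 + 0.9487) = 433.22 × 0.9980 = 432.35 W/m².

432 W/m²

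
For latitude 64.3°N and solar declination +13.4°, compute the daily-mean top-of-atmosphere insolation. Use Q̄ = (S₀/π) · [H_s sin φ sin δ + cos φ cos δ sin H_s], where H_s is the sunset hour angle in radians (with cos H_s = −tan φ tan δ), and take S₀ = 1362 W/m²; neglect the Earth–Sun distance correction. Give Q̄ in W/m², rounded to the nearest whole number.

cos H_s = −tan(64.3°) · tan(13.4°) = -0.4950, so H_s = arccos(-0.4950) = 119.67°. In radians, H_s = 2.0886.
H_s sin φ sin δ = 2.0886 × 0.9011 × 0.2317 = 0.4361.
cos φ cos δ sin H_s = 0.4337 × 0.9728 × 0.8689 = 0.3666.
Q̄ = (1362/π) × (0.4361 + 0.3666) = 433.54 × 0.8027 = 348.00 W/m².

348 W/m²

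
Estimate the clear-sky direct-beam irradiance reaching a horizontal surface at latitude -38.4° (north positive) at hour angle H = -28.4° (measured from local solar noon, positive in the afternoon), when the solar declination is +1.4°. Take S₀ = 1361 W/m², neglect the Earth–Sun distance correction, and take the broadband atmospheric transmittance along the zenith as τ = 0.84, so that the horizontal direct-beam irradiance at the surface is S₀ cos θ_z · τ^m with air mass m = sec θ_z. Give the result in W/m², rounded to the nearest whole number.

708 W/m²

cos θ_z = sin(-38.4°) sin(1.4°) + cos(-38.4°) cos(1.4°) cos(-28.40°) = -0.0152 + 0.6892 = 0.6740.
Air mass m = 1/cos θ_z = 1/0.6740 = 1.484; τ^m = 0.84^1.484 = 0.7720.
Surface direct beam = 1361 × 0.6740 × 0.7720 = 708.17 W/m².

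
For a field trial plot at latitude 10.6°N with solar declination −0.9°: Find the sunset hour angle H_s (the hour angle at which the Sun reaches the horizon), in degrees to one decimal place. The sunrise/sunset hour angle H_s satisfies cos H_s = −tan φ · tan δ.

89.8°

−tan φ tan δ = −(0.1871)(-0.0157) = 0.0029; H_s = arccos(0.0029) = 89.83°.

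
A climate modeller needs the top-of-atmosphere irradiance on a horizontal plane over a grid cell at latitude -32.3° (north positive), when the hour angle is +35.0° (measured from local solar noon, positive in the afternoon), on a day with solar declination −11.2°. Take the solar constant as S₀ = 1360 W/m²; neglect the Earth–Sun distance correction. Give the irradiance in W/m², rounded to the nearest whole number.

1065 W/m²

cos θ_z = sin φ sin δ + cos φ cos δ cos H = (-0.5344)(-0.1942) + (0.8453)(0.9810)(0.8192) = 0.7831.
Top-of-atmosphere irradiance = S₀ cos θ_z = 1360 × 0.7831 = 1065.02 W/m².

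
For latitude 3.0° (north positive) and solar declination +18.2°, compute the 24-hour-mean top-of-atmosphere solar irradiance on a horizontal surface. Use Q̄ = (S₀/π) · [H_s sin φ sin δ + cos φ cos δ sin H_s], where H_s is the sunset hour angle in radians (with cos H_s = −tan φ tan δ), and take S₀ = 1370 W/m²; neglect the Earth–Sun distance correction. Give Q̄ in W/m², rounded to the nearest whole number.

425 W/m²

−tan φ tan δ = −(0.0524)(0.3288) = -0.0172; H_s = arccos(-0.0172) = 90.99°. In radians, H_s = 1.5881.
H_s sin φ sin δ = 1.5881 × 0.0523 × 0.3123 = 0.0259.
cos φ cos δ sin H_s = 0.9986 × 0.9500 × 0.9999 = 0.9486.
Q̄ = (1370/π) × (0.0259 + 0.9486) = 436.08 × 0.9745 = 424.96 W/m².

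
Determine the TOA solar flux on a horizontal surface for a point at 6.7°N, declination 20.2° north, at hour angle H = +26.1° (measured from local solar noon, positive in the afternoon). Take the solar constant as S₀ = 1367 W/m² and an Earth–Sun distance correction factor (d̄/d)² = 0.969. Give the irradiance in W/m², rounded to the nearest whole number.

cos θ_z = sin φ sin δ + cos φ cos δ cos H = (0.1167)(0.3453) + (0.9932)(0.9385)(0.8980) = 0.8773.
Top-of-atmosphere irradiance = S₀ (d̄/d)² cos θ_z = 1367 × 0.969 × 0.8773 = 1162.09 W/m².

1162 W/m²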